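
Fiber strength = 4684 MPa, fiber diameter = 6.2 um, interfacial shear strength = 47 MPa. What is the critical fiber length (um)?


Lc = sigma_f * d / (2 * tau_i) = 4684 * 6.2 / (2 * 47) = 308.9 um

308.9 um


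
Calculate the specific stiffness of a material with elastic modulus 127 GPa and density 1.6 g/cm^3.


Specific stiffness = E/rho = 127/1.6 = 79.4 GPa/(g/cm^3)

79.4 GPa/(g/cm^3)


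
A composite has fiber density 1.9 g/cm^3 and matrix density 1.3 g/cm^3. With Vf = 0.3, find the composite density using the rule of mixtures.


rho_c = rho_f*Vf + rho_m*(1-Vf) = 1.9*0.3 + 1.3*0.7 = 1.48 g/cm^3

1.48 g/cm^3


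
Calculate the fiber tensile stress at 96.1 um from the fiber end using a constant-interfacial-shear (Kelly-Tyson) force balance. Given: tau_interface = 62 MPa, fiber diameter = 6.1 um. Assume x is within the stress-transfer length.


Force balance: sigma_f * (pi*d^2/4) = tau * (pi*d) * x  ->  sigma_f = 4 * tau * x / d
sigma_f = 4 * 62 * 96.1 / 6.1 = 3907.0 MPa

3907.0 MPa


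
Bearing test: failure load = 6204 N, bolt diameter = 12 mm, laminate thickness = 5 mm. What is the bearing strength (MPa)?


sigma_br = F/(d*h) = 6204/(12*5) = 103.4 MPa

103.4 MPa


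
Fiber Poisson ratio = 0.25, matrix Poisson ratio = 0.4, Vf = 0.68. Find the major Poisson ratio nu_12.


nu_12 = nu_f*Vf + nu_m*(1-Vf) = 0.25*0.68 + 0.4*0.32 = 0.298

0.298


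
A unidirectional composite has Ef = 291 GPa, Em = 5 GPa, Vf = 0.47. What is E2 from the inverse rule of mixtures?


1/E2 = Vf/Ef + (1-Vf)/Em = 0.47/291 + 0.53/5
E2 = 9.29 GPa

9.29 GPa


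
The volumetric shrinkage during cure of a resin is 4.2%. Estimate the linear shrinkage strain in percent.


Linear shrinkage ≈ vol_shrink/3 = 4.2/3 = 1.4%

1.4%


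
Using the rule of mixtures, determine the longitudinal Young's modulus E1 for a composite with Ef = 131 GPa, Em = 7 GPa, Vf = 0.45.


E1 = Ef*Vf + Em*(1-Vf) = 131*0.45 + 7*0.55 = 62.8 GPa

62.8 GPa


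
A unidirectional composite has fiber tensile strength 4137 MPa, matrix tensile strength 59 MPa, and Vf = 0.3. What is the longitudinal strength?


sigma_1 = sigma_f*Vf + sigma_m*(1-Vf) = 4137*0.3 + 59*0.7 = 1282.4 MPa

1282.4 MPa


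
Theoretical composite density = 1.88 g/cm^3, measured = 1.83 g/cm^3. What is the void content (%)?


Void% = (rho_theo - rho_actual)/rho_theo * 100 = (1.88 - 1.83)/1.88 * 100 = 2.66%

2.66%


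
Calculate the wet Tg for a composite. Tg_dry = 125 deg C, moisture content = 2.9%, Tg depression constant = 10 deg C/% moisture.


Tg_wet = Tg_dry - k*moisture = 125 - 10*2.9 = 96.0 deg C

96.0 deg C


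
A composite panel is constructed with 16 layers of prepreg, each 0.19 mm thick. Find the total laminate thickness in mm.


h = n * t_ply = 16 * 0.19 = 3.04 mm

3.04 mm


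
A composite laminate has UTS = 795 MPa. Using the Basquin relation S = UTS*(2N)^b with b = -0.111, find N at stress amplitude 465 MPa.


N = 0.5 * (S/UTS)^(1/b) = 0.5 * (465/795)^(1/-0.111) = 62.7041 cycles

62.7041 cycles


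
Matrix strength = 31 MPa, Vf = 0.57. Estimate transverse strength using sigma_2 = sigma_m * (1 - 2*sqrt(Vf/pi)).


factor = 1 - 2*sqrt(0.57/pi) = 0.1481
sigma_2 = 31 * 0.1481 = 4.59 MPa

4.59 MPa


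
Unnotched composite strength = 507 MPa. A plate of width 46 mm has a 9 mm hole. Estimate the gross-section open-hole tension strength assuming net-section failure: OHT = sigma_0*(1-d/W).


OHT = sigma_0*(1-d/W) = 507*(1-9/46) = 407.8 MPa

407.8 MPa


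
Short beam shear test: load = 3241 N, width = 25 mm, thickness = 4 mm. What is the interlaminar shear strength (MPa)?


ILSS = 3F/(4bh) = 3*3241/(4*25*4) = 24.31 MPa

24.31 MPa


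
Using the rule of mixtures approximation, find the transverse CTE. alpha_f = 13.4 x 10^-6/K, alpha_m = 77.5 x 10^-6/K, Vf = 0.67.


alpha_2 = alpha_f*Vf + alpha_m*(1-Vf) = 13.4*0.67 + 77.5*0.33 = 34.6 x 10^-6/K

34.6 x 10^-6/K


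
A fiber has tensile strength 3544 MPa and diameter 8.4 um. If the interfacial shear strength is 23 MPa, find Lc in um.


Lc = sigma_f * d / (2 * tau_i) = 3544 * 8.4 / (2 * 23) = 647.2 um

647.2 um


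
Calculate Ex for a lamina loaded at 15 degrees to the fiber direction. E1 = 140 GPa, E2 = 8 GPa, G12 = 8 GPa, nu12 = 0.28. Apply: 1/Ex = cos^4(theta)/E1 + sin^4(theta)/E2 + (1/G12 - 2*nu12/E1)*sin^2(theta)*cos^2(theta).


cos^4(15) = 0.870513, sin^4(15) = 0.004487, sin^2(15)*cos^2(15) = 0.0625
1/G12 - 2*nu12/E1 = 1/8 - 2*0.28/140 = 0.121 GPa^-1
1/Ex = 0.870513/140 + 0.004487/8 + 0.121*0.0625 = 0.0143414 GPa^-1
Ex = 69.73 GPa

69.73 GPa


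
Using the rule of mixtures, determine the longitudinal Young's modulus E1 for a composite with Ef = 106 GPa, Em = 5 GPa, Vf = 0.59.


E1 = Ef*Vf + Em*(1-Vf) = 106*0.59 + 5*0.41 = 64.59 GPa

64.59 GPa


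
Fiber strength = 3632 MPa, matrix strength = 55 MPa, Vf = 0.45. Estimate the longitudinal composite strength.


sigma_1 = sigma_f*Vf + sigma_m*(1-Vf) = 3632*0.45 + 55*0.55 = 1664.7 MPa

1664.7 MPa


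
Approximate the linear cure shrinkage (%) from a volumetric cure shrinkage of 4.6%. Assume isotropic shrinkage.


Linear shrinkage ≈ vol_shrink/3 = 4.6/3 = 1.533%

1.533%


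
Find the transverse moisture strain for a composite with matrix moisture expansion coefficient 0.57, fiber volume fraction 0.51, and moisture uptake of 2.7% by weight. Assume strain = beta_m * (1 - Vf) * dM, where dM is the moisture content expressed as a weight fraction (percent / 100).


dM = 2.7/100 = 0.027
strain = beta_m * (1-Vf) * dM = 0.57 * 0.49 * 0.027 = 0.0075411

0.0075411


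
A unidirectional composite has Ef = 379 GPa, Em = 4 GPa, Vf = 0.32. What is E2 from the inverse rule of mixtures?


1/E2 = Vf/Ef + (1-Vf)/Em = 0.32/379 + 0.68/4
E2 = 5.85 GPa

5.85 GPa


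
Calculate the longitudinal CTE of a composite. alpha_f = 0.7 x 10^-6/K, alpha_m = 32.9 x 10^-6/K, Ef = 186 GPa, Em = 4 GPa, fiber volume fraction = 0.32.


E1 = Ef*Vf + Em*(1-Vf) = 62.24
alpha_1 = (alpha_f*Ef*Vf + alpha_m*Em*(1-Vf))/E1 = 2.11 x 10^-6/K

2.11 x 10^-6/K


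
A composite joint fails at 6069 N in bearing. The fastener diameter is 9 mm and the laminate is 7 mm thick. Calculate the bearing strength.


sigma_br = F/(d*h) = 6069/(9*7) = 96.3 MPa

96.3 MPa


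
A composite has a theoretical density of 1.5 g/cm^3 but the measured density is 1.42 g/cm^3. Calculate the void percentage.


Void% = (rho_theo - rho_actual)/rho_theo * 100 = (1.5 - 1.42)/1.5 * 100 = 5.33%

5.33%


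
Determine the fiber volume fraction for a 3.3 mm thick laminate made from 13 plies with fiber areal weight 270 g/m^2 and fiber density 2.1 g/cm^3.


Vf = n * FAW / (rho_f * h * 1000) = 13 * 270 / (2.1 * 3.3 * 1000) = 0.5065

0.5065


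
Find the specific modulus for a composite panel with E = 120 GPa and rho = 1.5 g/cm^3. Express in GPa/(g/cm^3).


Specific stiffness = E/rho = 120/1.5 = 80.0 GPa/(g/cm^3)

80.0 GPa/(g/cm^3)


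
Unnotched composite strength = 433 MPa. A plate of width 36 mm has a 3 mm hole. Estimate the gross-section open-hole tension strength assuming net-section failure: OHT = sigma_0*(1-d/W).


OHT = sigma_0*(1-d/W) = 433*(1-3/36) = 396.9 MPa

396.9 MPa


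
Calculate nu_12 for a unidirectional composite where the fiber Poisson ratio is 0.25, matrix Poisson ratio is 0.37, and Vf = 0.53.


nu_12 = nu_f*Vf + nu_m*(1-Vf) = 0.25*0.53 + 0.37*0.47 = 0.3064

0.3064


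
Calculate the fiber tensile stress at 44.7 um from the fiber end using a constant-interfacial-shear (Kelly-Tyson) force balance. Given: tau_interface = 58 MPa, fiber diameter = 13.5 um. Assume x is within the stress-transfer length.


Force balance: sigma_f * (pi*d^2/4) = tau * (pi*d) * x  ->  sigma_f = 4 * tau * x / d
sigma_f = 4 * 58 * 44.7 / 13.5 = 768.2 MPa

768.2 MPa


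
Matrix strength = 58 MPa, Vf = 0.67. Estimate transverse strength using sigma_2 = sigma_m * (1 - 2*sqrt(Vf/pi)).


factor = 1 - 2*sqrt(0.67/pi) = 0.0764
sigma_2 = 58 * 0.0764 = 4.43 MPa

4.43 MPa


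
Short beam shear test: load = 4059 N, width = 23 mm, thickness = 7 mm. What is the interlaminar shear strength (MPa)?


ILSS = 3F/(4bh) = 3*4059/(4*23*7) = 18.91 MPa

18.91 MPa


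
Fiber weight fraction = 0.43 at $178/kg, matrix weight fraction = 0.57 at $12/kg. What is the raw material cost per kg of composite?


Cost = cost_f*Wf + cost_m*Wm = 178*0.43 + 12*0.57 = $83.38/kg

$83.38/kg


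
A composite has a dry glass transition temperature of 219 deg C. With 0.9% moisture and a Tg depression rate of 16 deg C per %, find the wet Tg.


Tg_wet = Tg_dry - k*moisture = 219 - 16*0.9 = 204.6 deg C

204.6 deg C


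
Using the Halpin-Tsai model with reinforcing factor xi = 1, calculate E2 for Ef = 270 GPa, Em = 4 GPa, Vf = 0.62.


eta = (Ef/Em - 1)/(Ef/Em + xi) = (67.5 - 1)/(67.5 + 1) = 0.9708
E2 = Em*(1+xi*eta*Vf)/(1-eta*Vf) = 16.1 GPa

16.1 GPa


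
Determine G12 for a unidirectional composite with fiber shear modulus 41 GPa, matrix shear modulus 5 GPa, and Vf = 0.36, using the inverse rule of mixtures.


1/G12 = Vf/Gf + (1-Vf)/Gm = 0.36/41 + 0.64/5
G12 = 7.31 GPa

7.31 GPa


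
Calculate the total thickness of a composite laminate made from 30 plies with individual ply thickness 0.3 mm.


h = n * t_ply = 30 * 0.3 = 9.0 mm

9.0 mm


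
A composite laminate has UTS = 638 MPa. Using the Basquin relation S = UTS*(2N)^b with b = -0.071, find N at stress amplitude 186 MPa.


N = 0.5 * (S/UTS)^(1/b) = 0.5 * (186/638)^(1/-0.071) = 1.7319e+07 cycles

1.7319e+07 cycles


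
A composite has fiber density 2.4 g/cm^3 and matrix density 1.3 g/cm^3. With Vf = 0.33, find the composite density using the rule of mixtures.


rho_c = rho_f*Vf + rho_m*(1-Vf) = 2.4*0.33 + 1.3*0.67 = 1.663 g/cm^3

1.663 g/cm^3


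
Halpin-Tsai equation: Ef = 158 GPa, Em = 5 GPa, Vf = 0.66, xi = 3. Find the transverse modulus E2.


eta = (Ef/Em - 1)/(Ef/Em + xi) = (31.6 - 1)/(31.6 + 3) = 0.8844
E2 = Em*(1+xi*eta*Vf)/(1-eta*Vf) = 33.04 GPa

33.04 GPa


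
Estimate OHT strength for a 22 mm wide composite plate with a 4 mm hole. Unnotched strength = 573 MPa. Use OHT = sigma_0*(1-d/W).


OHT = sigma_0*(1-d/W) = 573*(1-4/22) = 468.8 MPa

468.8 MPa


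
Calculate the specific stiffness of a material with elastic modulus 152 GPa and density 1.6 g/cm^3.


Specific stiffness = E/rho = 152/1.6 = 95.0 GPa/(g/cm^3)

95.0 GPa/(g/cm^3)


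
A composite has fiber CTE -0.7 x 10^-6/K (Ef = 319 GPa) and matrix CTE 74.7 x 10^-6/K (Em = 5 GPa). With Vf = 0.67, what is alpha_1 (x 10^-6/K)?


E1 = Ef*Vf + Em*(1-Vf) = 215.38
alpha_1 = (alpha_f*Ef*Vf + alpha_m*Em*(1-Vf))/E1 = -0.12 x 10^-6/K

-0.12 x 10^-6/K


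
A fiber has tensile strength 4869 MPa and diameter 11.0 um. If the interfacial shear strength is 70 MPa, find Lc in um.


Lc = sigma_f * d / (2 * tau_i) = 4869 * 11.0 / (2 * 70) = 382.6 um

382.6 um


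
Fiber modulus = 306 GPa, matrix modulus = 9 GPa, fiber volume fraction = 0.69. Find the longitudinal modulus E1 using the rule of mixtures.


E1 = Ef*Vf + Em*(1-Vf) = 306*0.69 + 9*0.31 = 213.93 GPa

213.93 GPa


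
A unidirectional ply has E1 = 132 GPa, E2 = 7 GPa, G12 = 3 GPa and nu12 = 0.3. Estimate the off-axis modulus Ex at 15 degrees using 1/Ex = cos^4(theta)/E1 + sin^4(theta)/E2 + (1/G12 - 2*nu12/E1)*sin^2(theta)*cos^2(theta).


cos^4(15) = 0.870513, sin^4(15) = 0.004487, sin^2(15)*cos^2(15) = 0.0625
1/G12 - 2*nu12/E1 = 1/3 - 2*0.3/132 = 0.328788 GPa^-1
1/Ex = 0.870513/132 + 0.004487/7 + 0.328788*0.0625 = 0.0277851 GPa^-1
Ex = 35.99 GPa

35.99 GPa


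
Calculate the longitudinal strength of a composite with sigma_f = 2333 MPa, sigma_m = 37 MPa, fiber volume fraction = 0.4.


sigma_1 = sigma_f*Vf + sigma_m*(1-Vf) = 2333*0.4 + 37*0.6 = 955.4 MPa

955.4 MPa


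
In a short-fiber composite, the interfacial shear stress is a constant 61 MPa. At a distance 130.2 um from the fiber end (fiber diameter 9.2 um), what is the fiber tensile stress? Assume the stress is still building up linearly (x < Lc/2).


Force balance: sigma_f * (pi*d^2/4) = tau * (pi*d) * x  ->  sigma_f = 4 * tau * x / d
sigma_f = 4 * 61 * 130.2 / 9.2 = 3453.1 MPa

3453.1 MPa


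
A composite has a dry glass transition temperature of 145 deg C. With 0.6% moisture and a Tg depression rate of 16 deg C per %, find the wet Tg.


Tg_wet = Tg_dry - k*moisture = 145 - 16*0.6 = 135.4 deg C

135.4 deg C


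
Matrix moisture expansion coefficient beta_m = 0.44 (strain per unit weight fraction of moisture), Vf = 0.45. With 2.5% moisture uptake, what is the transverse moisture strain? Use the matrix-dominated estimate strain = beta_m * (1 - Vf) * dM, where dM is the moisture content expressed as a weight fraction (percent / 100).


dM = 2.5/100 = 0.025
strain = beta_m * (1-Vf) * dM = 0.44 * 0.55 * 0.025 = 0.00605

0.00605


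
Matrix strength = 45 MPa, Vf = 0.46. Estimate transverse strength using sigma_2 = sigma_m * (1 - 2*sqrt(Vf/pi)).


factor = 1 - 2*sqrt(0.46/pi) = 0.2347
sigma_2 = 45 * 0.2347 = 10.56 MPa

10.56 MPa


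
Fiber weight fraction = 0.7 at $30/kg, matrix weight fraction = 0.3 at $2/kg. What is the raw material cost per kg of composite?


Cost = cost_f*Wf + cost_m*Wm = 30*0.7 + 2*0.3 = $21.6/kg

$21.6/kg


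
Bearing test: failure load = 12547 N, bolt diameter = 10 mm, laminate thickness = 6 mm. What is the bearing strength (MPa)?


sigma_br = F/(d*h) = 12547/(10*6) = 209.1 MPa

209.1 MPa


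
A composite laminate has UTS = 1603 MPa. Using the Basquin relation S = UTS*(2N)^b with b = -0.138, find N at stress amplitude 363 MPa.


N = 0.5 * (S/UTS)^(1/b) = 0.5 * (363/1603)^(1/-0.138) = 23609.0198 cycles

23609.0198 cycles


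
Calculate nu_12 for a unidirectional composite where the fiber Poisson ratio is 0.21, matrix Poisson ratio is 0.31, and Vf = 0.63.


nu_12 = nu_f*Vf + nu_m*(1-Vf) = 0.21*0.63 + 0.31*0.37 = 0.247

0.247


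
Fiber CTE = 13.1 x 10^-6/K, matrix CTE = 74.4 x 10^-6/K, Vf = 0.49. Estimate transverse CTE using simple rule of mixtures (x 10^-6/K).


alpha_2 = alpha_f*Vf + alpha_m*(1-Vf) = 13.1*0.49 + 74.4*0.51 = 44.4 x 10^-6/K

44.4 x 10^-6/K


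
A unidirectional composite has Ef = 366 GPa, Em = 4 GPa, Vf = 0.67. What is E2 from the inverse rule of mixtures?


1/E2 = Vf/Ef + (1-Vf)/Em = 0.67/366 + 0.33/4
E2 = 11.86 GPa

11.86 GPa


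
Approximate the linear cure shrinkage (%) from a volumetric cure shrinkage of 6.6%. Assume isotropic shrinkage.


Linear shrinkage ≈ vol_shrink/3 = 6.6/3 = 2.2%

2.2%


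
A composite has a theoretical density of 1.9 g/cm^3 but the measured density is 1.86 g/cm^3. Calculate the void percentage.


Void% = (rho_theo - rho_actual)/rho_theo * 100 = (1.9 - 1.86)/1.9 * 100 = 2.11%

2.11%


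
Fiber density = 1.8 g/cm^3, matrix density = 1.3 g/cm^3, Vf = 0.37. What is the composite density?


rho_c = rho_f*Vf + rho_m*(1-Vf) = 1.8*0.37 + 1.3*0.63 = 1.485 g/cm^3

1.485 g/cm^3


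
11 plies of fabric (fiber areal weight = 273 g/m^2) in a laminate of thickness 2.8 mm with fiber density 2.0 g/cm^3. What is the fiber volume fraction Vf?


Vf = n * FAW / (rho_f * h * 1000) = 11 * 273 / (2.0 * 2.8 * 1000) = 0.5363

0.5363


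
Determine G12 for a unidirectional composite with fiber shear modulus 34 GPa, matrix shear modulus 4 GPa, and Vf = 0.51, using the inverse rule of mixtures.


1/G12 = Vf/Gf + (1-Vf)/Gm = 0.51/34 + 0.49/4
G12 = 7.27 GPa

7.27 GPa


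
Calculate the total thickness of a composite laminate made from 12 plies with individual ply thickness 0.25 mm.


h = n * t_ply = 12 * 0.25 = 3.0 mm

3.0 mm


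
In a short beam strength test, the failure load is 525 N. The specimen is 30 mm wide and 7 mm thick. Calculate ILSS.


ILSS = 3F/(4bh) = 3*525/(4*30*7) = 1.88 MPa

1.88 MPa


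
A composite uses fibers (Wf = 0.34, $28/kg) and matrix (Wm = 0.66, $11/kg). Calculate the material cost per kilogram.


Cost = cost_f*Wf + cost_m*Wm = 28*0.34 + 11*0.66 = $16.78/kg

$16.78/kg


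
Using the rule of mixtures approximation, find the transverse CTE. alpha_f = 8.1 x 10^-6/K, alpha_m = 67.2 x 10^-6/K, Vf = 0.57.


alpha_2 = alpha_f*Vf + alpha_m*(1-Vf) = 8.1*0.57 + 67.2*0.43 = 33.5 x 10^-6/K

33.5 x 10^-6/K


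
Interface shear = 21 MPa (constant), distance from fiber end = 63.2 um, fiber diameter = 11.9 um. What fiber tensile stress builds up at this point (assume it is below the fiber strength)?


Force balance: sigma_f * (pi*d^2/4) = tau * (pi*d) * x  ->  sigma_f = 4 * tau * x / d
sigma_f = 4 * 21 * 63.2 / 11.9 = 446.1 MPa

446.1 MPa


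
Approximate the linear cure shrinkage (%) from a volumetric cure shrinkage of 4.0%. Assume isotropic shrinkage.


Linear shrinkage ≈ vol_shrink/3 = 4.0/3 = 1.333%

1.333%


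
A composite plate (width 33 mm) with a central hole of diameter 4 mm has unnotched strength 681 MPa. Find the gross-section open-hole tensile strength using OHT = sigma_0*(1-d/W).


OHT = sigma_0*(1-d/W) = 681*(1-4/33) = 598.5 MPa

598.5 MPa


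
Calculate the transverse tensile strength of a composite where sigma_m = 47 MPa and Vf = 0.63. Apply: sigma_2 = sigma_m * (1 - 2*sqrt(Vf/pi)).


factor = 1 - 2*sqrt(0.63/pi) = 0.1044
sigma_2 = 47 * 0.1044 = 4.91 MPa

4.91 MPa


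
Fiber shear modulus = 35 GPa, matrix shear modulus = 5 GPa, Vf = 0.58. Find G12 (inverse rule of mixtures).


1/G12 = Vf/Gf + (1-Vf)/Gm = 0.58/35 + 0.42/5
G12 = 9.94 GPa

9.94 GPa


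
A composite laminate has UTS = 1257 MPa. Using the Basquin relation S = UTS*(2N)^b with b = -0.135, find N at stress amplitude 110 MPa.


N = 0.5 * (S/UTS)^(1/b) = 0.5 * (110/1257)^(1/-0.135) = 3.4323e+07 cycles

3.4323e+07 cycles


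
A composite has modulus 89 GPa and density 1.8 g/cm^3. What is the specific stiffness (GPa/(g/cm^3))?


Specific stiffness = E/rho = 89/1.8 = 49.4 GPa/(g/cm^3)

49.4 GPa/(g/cm^3)


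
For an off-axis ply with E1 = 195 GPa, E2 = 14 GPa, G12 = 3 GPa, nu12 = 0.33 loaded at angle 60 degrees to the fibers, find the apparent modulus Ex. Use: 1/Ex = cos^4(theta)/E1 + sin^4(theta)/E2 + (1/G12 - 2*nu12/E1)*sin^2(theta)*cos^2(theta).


cos^4(60) = 0.0625, sin^4(60) = 0.5625, sin^2(60)*cos^2(60) = 0.1875
1/G12 - 2*nu12/E1 = 1/3 - 2*0.33/195 = 0.329949 GPa^-1
1/Ex = 0.0625/195 + 0.5625/14 + 0.329949*0.1875 = 0.1023645 GPa^-1
Ex = 9.77 GPa

9.77 GPa


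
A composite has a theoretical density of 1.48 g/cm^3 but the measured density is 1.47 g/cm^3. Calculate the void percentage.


Void% = (rho_theo - rho_actual)/rho_theo * 100 = (1.48 - 1.47)/1.48 * 100 = 0.68%

0.68%


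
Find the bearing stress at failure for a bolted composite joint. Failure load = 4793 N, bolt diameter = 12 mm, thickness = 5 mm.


sigma_br = F/(d*h) = 4793/(12*5) = 79.9 MPa

79.9 MPa


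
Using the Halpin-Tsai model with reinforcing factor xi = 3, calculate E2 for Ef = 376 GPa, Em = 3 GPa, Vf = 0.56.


eta = (Ef/Em - 1)/(Ef/Em + xi) = (125.3333 - 1)/(125.3333 + 3) = 0.9688
E2 = Em*(1+xi*eta*Vf)/(1-eta*Vf) = 17.23 GPa

17.23 GPa


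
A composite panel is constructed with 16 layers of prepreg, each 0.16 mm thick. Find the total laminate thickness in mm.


h = n * t_ply = 16 * 0.16 = 2.56 mm

2.56 mm


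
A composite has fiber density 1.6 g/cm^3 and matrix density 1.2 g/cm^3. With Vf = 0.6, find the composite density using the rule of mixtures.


rho_c = rho_f*Vf + rho_m*(1-Vf) = 1.6*0.6 + 1.2*0.4 = 1.44 g/cm^3

1.44 g/cm^3


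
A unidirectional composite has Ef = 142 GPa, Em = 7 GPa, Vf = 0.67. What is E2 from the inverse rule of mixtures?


1/E2 = Vf/Ef + (1-Vf)/Em = 0.67/142 + 0.33/7
E2 = 19.28 GPa

19.28 GPa


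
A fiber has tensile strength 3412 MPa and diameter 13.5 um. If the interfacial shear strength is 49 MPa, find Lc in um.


Lc = sigma_f * d / (2 * tau_i) = 3412 * 13.5 / (2 * 49) = 470.0 um

470.0 um


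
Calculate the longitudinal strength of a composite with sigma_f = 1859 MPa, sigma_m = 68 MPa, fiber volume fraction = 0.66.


sigma_1 = sigma_f*Vf + sigma_m*(1-Vf) = 1859*0.66 + 68*0.34 = 1250.1 MPa

1250.1 MPa


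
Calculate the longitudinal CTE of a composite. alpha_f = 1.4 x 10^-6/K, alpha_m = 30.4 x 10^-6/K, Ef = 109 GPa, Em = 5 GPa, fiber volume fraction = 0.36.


E1 = Ef*Vf + Em*(1-Vf) = 42.44
alpha_1 = (alpha_f*Ef*Vf + alpha_m*Em*(1-Vf))/E1 = 3.59 x 10^-6/K

3.59 x 10^-6/K


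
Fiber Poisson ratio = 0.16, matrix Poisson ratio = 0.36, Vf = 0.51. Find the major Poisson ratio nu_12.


nu_12 = nu_f*Vf + nu_m*(1-Vf) = 0.16*0.51 + 0.36*0.49 = 0.258

0.258


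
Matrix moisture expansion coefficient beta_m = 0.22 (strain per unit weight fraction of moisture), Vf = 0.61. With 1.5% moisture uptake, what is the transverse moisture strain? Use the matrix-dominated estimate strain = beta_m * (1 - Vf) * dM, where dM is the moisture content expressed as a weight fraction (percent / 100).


dM = 1.5/100 = 0.015
strain = beta_m * (1-Vf) * dM = 0.22 * 0.39 * 0.015 = 0.001287

0.001287


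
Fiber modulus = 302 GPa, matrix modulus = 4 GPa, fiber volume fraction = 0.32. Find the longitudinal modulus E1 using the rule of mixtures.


E1 = Ef*Vf + Em*(1-Vf) = 302*0.32 + 4*0.68 = 99.36 GPa

99.36 GPa


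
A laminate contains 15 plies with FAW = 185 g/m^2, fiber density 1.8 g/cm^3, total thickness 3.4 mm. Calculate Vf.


Vf = n * FAW / (rho_f * h * 1000) = 15 * 185 / (1.8 * 3.4 * 1000) = 0.4534

0.4534


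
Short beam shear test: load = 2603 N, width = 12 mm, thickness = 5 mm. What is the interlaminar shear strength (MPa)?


ILSS = 3F/(4bh) = 3*2603/(4*12*5) = 32.54 MPa

32.54 MPa


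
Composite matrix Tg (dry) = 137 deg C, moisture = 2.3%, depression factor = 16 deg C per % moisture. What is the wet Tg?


Tg_wet = Tg_dry - k*moisture = 137 - 16*2.3 = 100.2 deg C

100.2 deg C


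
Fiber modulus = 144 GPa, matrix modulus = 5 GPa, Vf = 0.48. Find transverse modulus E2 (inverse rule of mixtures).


1/E2 = Vf/Ef + (1-Vf)/Em = 0.48/144 + 0.52/5
E2 = 9.32 GPa

9.32 GPa


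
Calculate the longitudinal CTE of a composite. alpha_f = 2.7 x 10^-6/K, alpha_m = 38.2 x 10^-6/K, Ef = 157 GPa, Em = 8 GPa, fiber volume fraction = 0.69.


E1 = Ef*Vf + Em*(1-Vf) = 110.81
alpha_1 = (alpha_f*Ef*Vf + alpha_m*Em*(1-Vf))/E1 = 3.49 x 10^-6/K

3.49 x 10^-6/K


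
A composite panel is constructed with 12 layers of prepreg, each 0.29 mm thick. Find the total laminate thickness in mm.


h = n * t_ply = 12 * 0.29 = 3.48 mm

3.48 mm


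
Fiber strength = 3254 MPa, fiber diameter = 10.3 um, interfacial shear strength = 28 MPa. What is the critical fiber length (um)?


Lc = sigma_f * d / (2 * tau_i) = 3254 * 10.3 / (2 * 28) = 598.5 um

598.5 um


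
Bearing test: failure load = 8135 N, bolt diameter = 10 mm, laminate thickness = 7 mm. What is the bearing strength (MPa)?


sigma_br = F/(d*h) = 8135/(10*7) = 116.2 MPa

116.2 MPa


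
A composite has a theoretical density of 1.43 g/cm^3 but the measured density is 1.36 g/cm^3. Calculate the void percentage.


Void% = (rho_theo - rho_actual)/rho_theo * 100 = (1.43 - 1.36)/1.43 * 100 = 4.9%

4.9%


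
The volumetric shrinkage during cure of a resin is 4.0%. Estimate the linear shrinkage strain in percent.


Linear shrinkage ≈ vol_shrink/3 = 4.0/3 = 1.333%

1.333%


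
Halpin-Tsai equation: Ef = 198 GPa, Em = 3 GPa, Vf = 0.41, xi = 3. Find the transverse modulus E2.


eta = (Ef/Em - 1)/(Ef/Em + xi) = (66.0 - 1)/(66.0 + 3) = 0.942
E2 = Em*(1+xi*eta*Vf)/(1-eta*Vf) = 10.55 GPa

10.55 GPa


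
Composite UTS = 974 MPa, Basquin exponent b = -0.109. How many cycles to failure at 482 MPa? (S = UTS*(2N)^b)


N = 0.5 * (S/UTS)^(1/b) = 0.5 * (482/974)^(1/-0.109) = 317.5643 cycles

317.5643 cycles


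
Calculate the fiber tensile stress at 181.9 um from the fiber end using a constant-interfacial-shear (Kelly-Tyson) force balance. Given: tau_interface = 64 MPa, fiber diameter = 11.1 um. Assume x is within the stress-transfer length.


Force balance: sigma_f * (pi*d^2/4) = tau * (pi*d) * x  ->  sigma_f = 4 * tau * x / d
sigma_f = 4 * 64 * 181.9 / 11.1 = 4195.2 MPa

4195.2 MPa


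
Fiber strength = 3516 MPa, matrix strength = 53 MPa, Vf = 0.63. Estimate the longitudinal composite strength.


sigma_1 = sigma_f*Vf + sigma_m*(1-Vf) = 3516*0.63 + 53*0.37 = 2234.7 MPa

2234.7 MPa


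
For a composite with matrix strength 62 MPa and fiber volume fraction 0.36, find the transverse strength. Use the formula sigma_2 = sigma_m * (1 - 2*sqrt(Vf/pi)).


factor = 1 - 2*sqrt(0.36/pi) = 0.323
sigma_2 = 62 * 0.323 = 20.02 MPa

20.02 MPa


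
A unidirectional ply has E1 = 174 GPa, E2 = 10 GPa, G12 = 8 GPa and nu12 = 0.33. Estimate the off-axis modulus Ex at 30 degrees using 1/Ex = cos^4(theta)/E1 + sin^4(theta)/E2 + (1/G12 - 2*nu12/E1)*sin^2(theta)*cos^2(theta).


cos^4(30) = 0.5625, sin^4(30) = 0.0625, sin^2(30)*cos^2(30) = 0.1875
1/G12 - 2*nu12/E1 = 1/8 - 2*0.33/174 = 0.121207 GPa^-1
1/Ex = 0.5625/174 + 0.0625/10 + 0.121207*0.1875 = 0.0322091 GPa^-1
Ex = 31.05 GPa

31.05 GPa


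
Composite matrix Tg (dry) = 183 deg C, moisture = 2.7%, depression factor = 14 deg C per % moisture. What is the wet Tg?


Tg_wet = Tg_dry - k*moisture = 183 - 14*2.7 = 145.2 deg C

145.2 deg C


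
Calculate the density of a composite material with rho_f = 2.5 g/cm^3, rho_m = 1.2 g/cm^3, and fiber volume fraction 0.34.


rho_c = rho_f*Vf + rho_m*(1-Vf) = 2.5*0.34 + 1.2*0.66 = 1.642 g/cm^3

1.642 g/cm^3


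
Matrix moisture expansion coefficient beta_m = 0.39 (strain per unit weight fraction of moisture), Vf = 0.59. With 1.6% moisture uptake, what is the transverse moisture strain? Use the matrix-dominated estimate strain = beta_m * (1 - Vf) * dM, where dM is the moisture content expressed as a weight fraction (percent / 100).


dM = 1.6/100 = 0.016
strain = beta_m * (1-Vf) * dM = 0.39 * 0.41 * 0.016 = 0.0025584

0.0025584


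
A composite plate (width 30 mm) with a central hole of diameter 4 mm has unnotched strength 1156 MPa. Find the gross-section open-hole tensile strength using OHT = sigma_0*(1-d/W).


OHT = sigma_0*(1-d/W) = 1156*(1-4/30) = 1001.9 MPa

1001.9 MPa


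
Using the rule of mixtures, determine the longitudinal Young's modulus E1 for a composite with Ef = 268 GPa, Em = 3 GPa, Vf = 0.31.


E1 = Ef*Vf + Em*(1-Vf) = 268*0.31 + 3*0.69 = 85.15 GPa

85.15 GPa


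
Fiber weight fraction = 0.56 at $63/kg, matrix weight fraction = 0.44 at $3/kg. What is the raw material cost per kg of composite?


Cost = cost_f*Wf + cost_m*Wm = 63*0.56 + 3*0.44 = $36.6/kg

$36.6/kg


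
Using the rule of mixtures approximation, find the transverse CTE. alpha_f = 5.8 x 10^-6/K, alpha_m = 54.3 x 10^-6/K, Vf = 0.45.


alpha_2 = alpha_f*Vf + alpha_m*(1-Vf) = 5.8*0.45 + 54.3*0.55 = 32.5 x 10^-6/K

32.5 x 10^-6/K


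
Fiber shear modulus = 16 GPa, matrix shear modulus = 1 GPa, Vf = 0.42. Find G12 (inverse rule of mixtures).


1/G12 = Vf/Gf + (1-Vf)/Gm = 0.42/16 + 0.58/1
G12 = 1.65 GPa

1.65 GPa


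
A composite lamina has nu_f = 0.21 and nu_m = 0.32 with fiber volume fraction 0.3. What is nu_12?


nu_12 = nu_f*Vf + nu_m*(1-Vf) = 0.21*0.3 + 0.32*0.7 = 0.287

0.287


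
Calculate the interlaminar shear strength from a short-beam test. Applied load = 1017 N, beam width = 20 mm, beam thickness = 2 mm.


ILSS = 3F/(4bh) = 3*1017/(4*20*2) = 19.07 MPa

19.07 MPa


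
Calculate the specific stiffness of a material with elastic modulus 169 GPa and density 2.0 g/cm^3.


Specific stiffness = E/rho = 169/2.0 = 84.5 GPa/(g/cm^3)

84.5 GPa/(g/cm^3)


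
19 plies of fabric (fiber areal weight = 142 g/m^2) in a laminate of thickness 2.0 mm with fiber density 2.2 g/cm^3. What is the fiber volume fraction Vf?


Vf = n * FAW / (rho_f * h * 1000) = 19 * 142 / (2.2 * 2.0 * 1000) = 0.6132

0.6132


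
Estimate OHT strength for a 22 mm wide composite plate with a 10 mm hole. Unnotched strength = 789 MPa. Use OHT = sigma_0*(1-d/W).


OHT = sigma_0*(1-d/W) = 789*(1-10/22) = 430.4 MPa

430.4 MPa


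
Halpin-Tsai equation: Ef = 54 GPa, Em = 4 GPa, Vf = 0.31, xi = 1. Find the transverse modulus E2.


eta = (Ef/Em - 1)/(Ef/Em + xi) = (13.5 - 1)/(13.5 + 1) = 0.8621
E2 = Em*(1+xi*eta*Vf)/(1-eta*Vf) = 6.92 GPa

6.92 GPa


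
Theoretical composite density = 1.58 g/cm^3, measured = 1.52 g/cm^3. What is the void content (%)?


Void% = (rho_theo - rho_actual)/rho_theo * 100 = (1.58 - 1.52)/1.58 * 100 = 3.8%

3.8%


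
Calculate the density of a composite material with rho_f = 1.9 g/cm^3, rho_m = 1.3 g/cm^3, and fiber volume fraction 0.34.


rho_c = rho_f*Vf + rho_m*(1-Vf) = 1.9*0.34 + 1.3*0.66 = 1.504 g/cm^3

1.504 g/cm^3


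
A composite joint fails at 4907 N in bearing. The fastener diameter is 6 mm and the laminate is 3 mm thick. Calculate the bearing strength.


sigma_br = F/(d*h) = 4907/(6*3) = 272.6 MPa

272.6 MPa


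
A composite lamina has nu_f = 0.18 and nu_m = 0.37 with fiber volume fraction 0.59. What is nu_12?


nu_12 = nu_f*Vf + nu_m*(1-Vf) = 0.18*0.59 + 0.37*0.41 = 0.2579

0.2579


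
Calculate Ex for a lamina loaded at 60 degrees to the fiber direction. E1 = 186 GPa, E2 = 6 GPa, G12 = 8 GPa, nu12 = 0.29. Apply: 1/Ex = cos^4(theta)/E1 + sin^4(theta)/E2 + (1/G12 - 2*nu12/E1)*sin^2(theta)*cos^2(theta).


cos^4(60) = 0.0625, sin^4(60) = 0.5625, sin^2(60)*cos^2(60) = 0.1875
1/G12 - 2*nu12/E1 = 1/8 - 2*0.29/186 = 0.121882 GPa^-1
1/Ex = 0.0625/186 + 0.5625/6 + 0.121882*0.1875 = 0.1169388 GPa^-1
Ex = 8.55 GPa

8.55 GPa


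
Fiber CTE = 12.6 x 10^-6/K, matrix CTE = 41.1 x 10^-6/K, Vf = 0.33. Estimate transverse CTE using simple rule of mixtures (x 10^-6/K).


alpha_2 = alpha_f*Vf + alpha_m*(1-Vf) = 12.6*0.33 + 41.1*0.67 = 31.7 x 10^-6/K

31.7 x 10^-6/K


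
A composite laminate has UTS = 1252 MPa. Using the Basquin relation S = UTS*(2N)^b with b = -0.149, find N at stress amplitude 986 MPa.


N = 0.5 * (S/UTS)^(1/b) = 0.5 * (986/1252)^(1/-0.149) = 2.4839 cycles

2.4839 cycles


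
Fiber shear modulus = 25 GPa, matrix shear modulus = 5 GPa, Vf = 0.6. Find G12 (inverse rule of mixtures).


1/G12 = Vf/Gf + (1-Vf)/Gm = 0.6/25 + 0.4/5
G12 = 9.62 GPa

9.62 GPa


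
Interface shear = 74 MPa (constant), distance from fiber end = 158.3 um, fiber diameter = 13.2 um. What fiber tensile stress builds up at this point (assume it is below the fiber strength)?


Force balance: sigma_f * (pi*d^2/4) = tau * (pi*d) * x  ->  sigma_f = 4 * tau * x / d
sigma_f = 4 * 74 * 158.3 / 13.2 = 3549.8 MPa

3549.8 MPa


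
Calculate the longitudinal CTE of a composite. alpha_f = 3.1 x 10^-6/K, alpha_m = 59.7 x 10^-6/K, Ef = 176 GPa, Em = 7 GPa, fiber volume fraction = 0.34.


E1 = Ef*Vf + Em*(1-Vf) = 64.46
alpha_1 = (alpha_f*Ef*Vf + alpha_m*Em*(1-Vf))/E1 = 7.16 x 10^-6/K

7.16 x 10^-6/K


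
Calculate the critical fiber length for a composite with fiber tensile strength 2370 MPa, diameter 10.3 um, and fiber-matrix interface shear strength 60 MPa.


Lc = sigma_f * d / (2 * tau_i) = 2370 * 10.3 / (2 * 60) = 203.4 um

203.4 um


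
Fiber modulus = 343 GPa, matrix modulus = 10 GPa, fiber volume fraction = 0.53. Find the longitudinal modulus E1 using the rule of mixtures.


E1 = Ef*Vf + Em*(1-Vf) = 343*0.53 + 10*0.47 = 186.49 GPa

186.49 GPa


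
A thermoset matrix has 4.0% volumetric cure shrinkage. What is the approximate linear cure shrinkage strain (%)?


Linear shrinkage ≈ vol_shrink/3 = 4.0/3 = 1.333%

1.333%


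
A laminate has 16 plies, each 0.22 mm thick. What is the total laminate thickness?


h = n * t_ply = 16 * 0.22 = 3.52 mm

3.52 mm


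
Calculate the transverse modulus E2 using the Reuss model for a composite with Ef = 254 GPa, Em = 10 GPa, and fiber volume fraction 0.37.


1/E2 = Vf/Ef + (1-Vf)/Em = 0.37/254 + 0.63/10
E2 = 15.51 GPa

15.51 GPa


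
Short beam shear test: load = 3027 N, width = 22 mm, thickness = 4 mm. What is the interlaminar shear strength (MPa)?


ILSS = 3F/(4bh) = 3*3027/(4*22*4) = 25.8 MPa

25.8 MPa


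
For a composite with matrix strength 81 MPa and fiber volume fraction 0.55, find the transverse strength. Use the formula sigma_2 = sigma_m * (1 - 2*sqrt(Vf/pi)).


factor = 1 - 2*sqrt(0.55/pi) = 0.1632
sigma_2 = 81 * 0.1632 = 13.22 MPa

13.22 MPa


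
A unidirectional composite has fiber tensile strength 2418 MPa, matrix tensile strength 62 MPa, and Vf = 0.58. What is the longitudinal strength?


sigma_1 = sigma_f*Vf + sigma_m*(1-Vf) = 2418*0.58 + 62*0.42 = 1428.5 MPa

1428.5 MPa


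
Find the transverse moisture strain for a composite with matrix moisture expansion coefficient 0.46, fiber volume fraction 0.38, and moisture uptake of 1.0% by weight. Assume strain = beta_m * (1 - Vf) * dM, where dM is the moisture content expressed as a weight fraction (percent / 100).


dM = 1.0/100 = 0.01
strain = beta_m * (1-Vf) * dM = 0.46 * 0.62 * 0.01 = 0.002852

0.002852


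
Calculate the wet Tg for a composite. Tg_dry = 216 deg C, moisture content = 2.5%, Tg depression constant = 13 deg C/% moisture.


Tg_wet = Tg_dry - k*moisture = 216 - 13*2.5 = 183.5 deg C

183.5 deg C


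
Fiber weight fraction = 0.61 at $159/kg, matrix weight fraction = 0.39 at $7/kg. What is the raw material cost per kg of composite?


Cost = cost_f*Wf + cost_m*Wm = 159*0.61 + 7*0.39 = $99.72/kg

$99.72/kg


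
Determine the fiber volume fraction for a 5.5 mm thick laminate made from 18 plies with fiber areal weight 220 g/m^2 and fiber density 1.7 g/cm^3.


Vf = n * FAW / (rho_f * h * 1000) = 18 * 220 / (1.7 * 5.5 * 1000) = 0.4235

0.4235


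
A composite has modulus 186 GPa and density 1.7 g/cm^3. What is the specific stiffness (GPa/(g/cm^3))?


Specific stiffness = E/rho = 186/1.7 = 109.4 GPa/(g/cm^3)

109.4 GPa/(g/cm^3)


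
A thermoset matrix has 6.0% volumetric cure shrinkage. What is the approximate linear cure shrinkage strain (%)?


Linear shrinkage ≈ vol_shrink/3 = 6.0/3 = 2.0%

2.0%


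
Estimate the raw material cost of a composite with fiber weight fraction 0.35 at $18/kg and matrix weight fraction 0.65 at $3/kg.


Cost = cost_f*Wf + cost_m*Wm = 18*0.35 + 3*0.65 = $8.25/kg

$8.25/kg


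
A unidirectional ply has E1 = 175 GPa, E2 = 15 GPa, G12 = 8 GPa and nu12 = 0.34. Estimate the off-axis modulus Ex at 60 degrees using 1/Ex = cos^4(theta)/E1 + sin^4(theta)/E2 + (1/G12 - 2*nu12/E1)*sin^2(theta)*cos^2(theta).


cos^4(60) = 0.0625, sin^4(60) = 0.5625, sin^2(60)*cos^2(60) = 0.1875
1/G12 - 2*nu12/E1 = 1/8 - 2*0.34/175 = 0.121114 GPa^-1
1/Ex = 0.0625/175 + 0.5625/15 + 0.121114*0.1875 = 0.0605661 GPa^-1
Ex = 16.51 GPa

16.51 GPa


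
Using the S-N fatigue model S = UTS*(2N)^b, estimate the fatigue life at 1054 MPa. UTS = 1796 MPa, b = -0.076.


N = 0.5 * (S/UTS)^(1/b) = 0.5 * (1054/1796)^(1/-0.076) = 555.3562 cycles

555.3562 cycles


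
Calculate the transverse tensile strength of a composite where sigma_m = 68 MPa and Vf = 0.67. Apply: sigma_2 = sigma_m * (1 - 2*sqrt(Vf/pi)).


factor = 1 - 2*sqrt(0.67/pi) = 0.0764
sigma_2 = 68 * 0.0764 = 5.19 MPa

5.19 MPa


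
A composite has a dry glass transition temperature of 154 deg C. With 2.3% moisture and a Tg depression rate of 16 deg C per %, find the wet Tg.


Tg_wet = Tg_dry - k*moisture = 154 - 16*2.3 = 117.2 deg C

117.2 deg C


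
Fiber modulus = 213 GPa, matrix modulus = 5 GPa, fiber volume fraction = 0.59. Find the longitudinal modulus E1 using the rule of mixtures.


E1 = Ef*Vf + Em*(1-Vf) = 213*0.59 + 5*0.41 = 127.72 GPa

127.72 GPa


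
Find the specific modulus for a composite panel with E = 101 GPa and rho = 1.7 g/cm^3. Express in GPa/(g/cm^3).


Specific stiffness = E/rho = 101/1.7 = 59.4 GPa/(g/cm^3)

59.4 GPa/(g/cm^3)


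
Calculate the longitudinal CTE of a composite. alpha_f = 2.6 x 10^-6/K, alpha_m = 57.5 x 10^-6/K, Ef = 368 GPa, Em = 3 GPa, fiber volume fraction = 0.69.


E1 = Ef*Vf + Em*(1-Vf) = 254.85
alpha_1 = (alpha_f*Ef*Vf + alpha_m*Em*(1-Vf))/E1 = 2.8 x 10^-6/K

2.8 x 10^-6/K


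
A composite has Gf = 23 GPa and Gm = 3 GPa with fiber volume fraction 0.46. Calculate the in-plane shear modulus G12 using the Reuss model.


1/G12 = Vf/Gf + (1-Vf)/Gm = 0.46/23 + 0.54/3
G12 = 5.0 GPa

5.0 GPa


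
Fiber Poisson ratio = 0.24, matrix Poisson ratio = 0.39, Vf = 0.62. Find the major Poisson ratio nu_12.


nu_12 = nu_f*Vf + nu_m*(1-Vf) = 0.24*0.62 + 0.39*0.38 = 0.297

0.297


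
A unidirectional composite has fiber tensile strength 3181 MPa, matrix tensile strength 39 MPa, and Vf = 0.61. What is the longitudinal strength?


sigma_1 = sigma_f*Vf + sigma_m*(1-Vf) = 3181*0.61 + 39*0.39 = 1955.6 MPa

1955.6 MPa


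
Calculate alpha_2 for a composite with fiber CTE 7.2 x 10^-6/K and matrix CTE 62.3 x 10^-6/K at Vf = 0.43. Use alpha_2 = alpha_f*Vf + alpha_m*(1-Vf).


alpha_2 = alpha_f*Vf + alpha_m*(1-Vf) = 7.2*0.43 + 62.3*0.57 = 38.6 x 10^-6/K

38.6 x 10^-6/K


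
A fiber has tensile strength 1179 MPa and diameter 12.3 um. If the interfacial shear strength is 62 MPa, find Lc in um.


Lc = sigma_f * d / (2 * tau_i) = 1179 * 12.3 / (2 * 62) = 116.9 um

116.9 um


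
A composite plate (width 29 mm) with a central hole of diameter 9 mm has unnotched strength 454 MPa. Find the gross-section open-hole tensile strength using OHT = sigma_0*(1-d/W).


OHT = sigma_0*(1-d/W) = 454*(1-9/29) = 313.1 MPa

313.1 MPa


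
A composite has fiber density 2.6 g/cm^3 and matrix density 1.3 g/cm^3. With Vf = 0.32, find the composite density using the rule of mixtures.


rho_c = rho_f*Vf + rho_m*(1-Vf) = 2.6*0.32 + 1.3*0.68 = 1.716 g/cm^3

1.716 g/cm^3


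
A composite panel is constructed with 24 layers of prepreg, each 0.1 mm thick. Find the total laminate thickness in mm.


h = n * t_ply = 24 * 0.1 = 2.4 mm

2.4 mm


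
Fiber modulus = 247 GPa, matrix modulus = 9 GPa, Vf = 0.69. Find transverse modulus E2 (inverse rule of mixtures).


1/E2 = Vf/Ef + (1-Vf)/Em = 0.69/247 + 0.31/9
E2 = 26.85 GPa

26.85 GPa


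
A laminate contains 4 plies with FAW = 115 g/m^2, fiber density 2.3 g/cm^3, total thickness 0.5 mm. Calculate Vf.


Vf = n * FAW / (rho_f * h * 1000) = 4 * 115 / (2.3 * 0.5 * 1000) = 0.4

0.4


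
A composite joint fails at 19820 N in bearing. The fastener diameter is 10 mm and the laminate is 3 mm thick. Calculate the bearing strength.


sigma_br = F/(d*h) = 19820/(10*3) = 660.7 MPa

660.7 MPa


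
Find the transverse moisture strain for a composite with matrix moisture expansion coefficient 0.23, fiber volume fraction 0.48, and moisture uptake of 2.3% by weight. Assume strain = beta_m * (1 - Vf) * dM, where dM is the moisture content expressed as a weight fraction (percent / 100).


dM = 2.3/100 = 0.023
strain = beta_m * (1-Vf) * dM = 0.23 * 0.52 * 0.023 = 0.0027508

0.0027508


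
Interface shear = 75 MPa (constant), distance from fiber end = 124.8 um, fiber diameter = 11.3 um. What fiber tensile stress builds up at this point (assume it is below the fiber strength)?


Force balance: sigma_f * (pi*d^2/4) = tau * (pi*d) * x  ->  sigma_f = 4 * tau * x / d
sigma_f = 4 * 75 * 124.8 / 11.3 = 3313.3 MPa

3313.3 MPa


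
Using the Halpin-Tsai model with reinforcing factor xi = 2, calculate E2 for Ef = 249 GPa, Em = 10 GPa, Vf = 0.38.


eta = (Ef/Em - 1)/(Ef/Em + xi) = (24.9 - 1)/(24.9 + 2) = 0.8885
E2 = Em*(1+xi*eta*Vf)/(1-eta*Vf) = 25.29 GPa

25.29 GPa


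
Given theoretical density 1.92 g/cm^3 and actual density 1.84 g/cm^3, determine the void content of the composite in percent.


Void% = (rho_theo - rho_actual)/rho_theo * 100 = (1.92 - 1.84)/1.92 * 100 = 4.17%

4.17%


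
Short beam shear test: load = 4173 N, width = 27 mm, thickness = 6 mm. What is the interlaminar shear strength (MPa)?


ILSS = 3F/(4bh) = 3*4173/(4*27*6) = 19.32 MPa

19.32 MPa


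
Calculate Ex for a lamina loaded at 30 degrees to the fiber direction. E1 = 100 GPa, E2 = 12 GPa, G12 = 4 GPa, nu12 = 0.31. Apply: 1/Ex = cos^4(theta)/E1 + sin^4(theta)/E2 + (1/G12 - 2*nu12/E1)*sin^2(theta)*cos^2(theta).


cos^4(30) = 0.5625, sin^4(30) = 0.0625, sin^2(30)*cos^2(30) = 0.1875
1/G12 - 2*nu12/E1 = 1/4 - 2*0.31/100 = 0.2438 GPa^-1
1/Ex = 0.5625/100 + 0.0625/12 + 0.2438*0.1875 = 0.0565458 GPa^-1
Ex = 17.68 GPa

17.68 GPa
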